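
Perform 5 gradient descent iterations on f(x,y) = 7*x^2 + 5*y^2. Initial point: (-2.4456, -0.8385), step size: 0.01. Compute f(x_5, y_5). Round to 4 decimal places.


Gradient descent on f(x,y) = 7*x^2 + 5*y^2.
Starting point: (-2.4456, -0.8385), alpha = 0.01
Step 1: grad_x = 2*7*-2.4456 = -34.2384, grad_y = 2*5*-0.8385 = -8.385
  x_1 = -2.4456 - 0.01*-34.2384 = -2.1032
  y_1 = -0.8385 - 0.01*-8.385 = -0.7547
Step 2: grad_x = 2*7*-2.1032 = -29.445, grad_y = 2*5*-0.7547 = -7.5465
  x_2 = -2.1032 - 0.01*-29.445 = -1.8088
  y_2 = -0.7547 - 0.01*-7.5465 = -0.6792
Step 3: grad_x = 2*7*-1.8088 = -25.3227, grad_y = 2*5*-0.6792 = -6.7919
  x_3 = -1.8088 - 0.01*-25.3227 = -1.5555
  y_3 = -0.6792 - 0.01*-6.7919 = -0.6113
Step 4: grad_x = 2*7*-1.5555 = -21.7775, grad_y = 2*5*-0.6113 = -6.1127
  x_4 = -1.5555 - 0.01*-21.7775 = -1.3378
  y_4 = -0.6113 - 0.01*-6.1127 = -0.5501
Step 5: grad_x = 2*7*-1.3378 = -18.7287, grad_y = 2*5*-0.5501 = -5.5014
  x_5 = -1.3378 - 0.01*-18.7287 = -1.1505
  y_5 = -0.5501 - 0.01*-5.5014 = -0.4951
f(-1.1505, -0.4951) = 7*(-1.1505)^2 + 5*(-0.4951)^2 = 10.4909


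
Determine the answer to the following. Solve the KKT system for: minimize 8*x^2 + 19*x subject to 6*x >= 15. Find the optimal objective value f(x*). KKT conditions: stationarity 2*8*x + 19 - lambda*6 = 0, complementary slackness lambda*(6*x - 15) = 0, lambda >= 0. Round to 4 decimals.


Step 1: Try lambda = 0 (constraint inactive).
x_unc = -19/(2*8) = -1.1875
Check: 6*-1.1875 = -7.125 < 15 -- violated!
Step 2: Constraint must be active: 6*x = 15
x* = 15/6 = 2.5
lambda = (2*8*2.5 + 19)/6 = 9.8333
Step 3: Compute optimal value.
f(x*) = 8*2.5^2 + 19*2.5 = 97.5


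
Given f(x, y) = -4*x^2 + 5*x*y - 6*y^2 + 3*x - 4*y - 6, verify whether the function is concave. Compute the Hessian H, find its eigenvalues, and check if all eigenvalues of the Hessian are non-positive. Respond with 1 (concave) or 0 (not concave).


The Hessian of f(x,y) = -4*x^2 + 5*x*y - 6*y^2 + 3*x - 4*y - 6 is:
H = [[-8, 5], [5, -12]]
Trace = -8 - 12 = -20
Determinant = -8*-12 - (5)^2 = 71
Discriminant = (-20)^2 - 4*71 = 116.0
Eigenvalues: lambda_1 = -15.3852, lambda_2 = -4.6148
The function is concave.

1


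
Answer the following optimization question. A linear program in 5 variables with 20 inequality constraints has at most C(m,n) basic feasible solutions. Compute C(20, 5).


Each vertex corresponds to some choice of n active constraints out of m, so the number of vertices is at most C(m, n) = m! / (n!(m-n)!).
m = 20, n = 5
Numerator: 20 * 19 * 18 * 17 * 16
Denominator: 5! = 120
C(20, 5) = 15504


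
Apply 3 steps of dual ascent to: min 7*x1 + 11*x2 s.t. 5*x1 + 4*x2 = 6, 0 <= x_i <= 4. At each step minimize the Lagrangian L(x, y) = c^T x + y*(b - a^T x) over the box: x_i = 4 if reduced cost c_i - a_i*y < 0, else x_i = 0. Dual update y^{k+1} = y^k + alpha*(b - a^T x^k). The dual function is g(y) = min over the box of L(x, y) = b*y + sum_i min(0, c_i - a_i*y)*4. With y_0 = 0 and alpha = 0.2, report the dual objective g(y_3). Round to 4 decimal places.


Dual ascent for LP: min 7*x1 + 11*x2, 5*x1 + 4*x2 = 6, 0 <= x_i <= 4
Step 1: y^k = 0.0, reduced costs: (7.0, 11.0)
  x^k = (0.0, 0.0), subgradient = b - a^T x = 6.0
  y^{k+1} = 0.0 + 0.2*6.0 = 1.2
Step 2: y^k = 1.2, reduced costs: (1.0, 6.2)
  x^k = (0.0, 0.0), subgradient = b - a^T x = 6.0
  y^{k+1} = 1.2 + 0.2*6.0 = 2.4
Step 3: y^k = 2.4, reduced costs: (-5.0, 1.4)
  x^k = (4.0, 0.0), subgradient = b - a^T x = -14.0
  y^{k+1} = 2.4 + 0.2*-14.0 = -0.4
Dual objective at y_3 = -0.4: reduced costs (9.0, 12.6), box minimizer x = (0.0, 0.0)
g(y_3) = b*y + (c1 - a1*y)*x1 + (c2 - a2*y)*x2 = 6*(-0.4) + 9.0*0.0 + 12.6*0.0 = -2.4 + 0.0 + 0.0 = -2.4


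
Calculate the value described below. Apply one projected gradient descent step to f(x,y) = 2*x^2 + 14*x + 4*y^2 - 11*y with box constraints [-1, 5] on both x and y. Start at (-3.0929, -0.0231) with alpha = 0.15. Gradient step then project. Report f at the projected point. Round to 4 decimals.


Step 1: Compute gradient at (-3.0929, -0.0231).
grad_x = 2*2*-3.0929 + 14 = 1.6284
grad_y = 2*4*-0.0231 - 11 = -11.1848
Step 2: Gradient step.
x_raw = -3.0929 - 0.15*1.6284 = -3.3372
y_raw = -0.0231 - 0.15*-11.1848 = 1.6546
Step 3: Project onto [-1, 5].
x_proj = clip(-3.3372) = -1.0
y_proj = clip(1.6546) = 1.6546
Step 4: Evaluate f.
f(-1.0, 1.6546) = -19.2498


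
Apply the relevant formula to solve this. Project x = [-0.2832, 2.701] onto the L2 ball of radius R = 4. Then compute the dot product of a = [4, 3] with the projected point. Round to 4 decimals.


Step 1: Compute ||x|| (intermediates to 6 decimals).
||x|| = sqrt((-0.2832)^2 + 2.701^2) = 2.715806
Step 2: Project.
Since ||x|| <= R, proj = x (no scaling needed).
proj(x) = [-0.2832, 2.701]
Step 3: Dot product.
a^T * proj(x) = 4*(-0.2832) + 3*2.701 = 6.9702


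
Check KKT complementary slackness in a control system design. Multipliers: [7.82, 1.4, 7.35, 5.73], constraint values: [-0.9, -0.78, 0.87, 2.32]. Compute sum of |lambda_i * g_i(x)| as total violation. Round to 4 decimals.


KKT complementary slackness check:
lambda_1 * g_1 = 7.82 * -0.9 = -7.038
lambda_2 * g_2 = 1.4 * -0.78 = -1.092
lambda_3 * g_3 = 7.35 * 0.87 = 6.3945
lambda_4 * g_4 = 5.73 * 2.32 = 13.2936
Total violation = 7.038 + 1.092 + 6.3945 + 13.2936 = 27.8181


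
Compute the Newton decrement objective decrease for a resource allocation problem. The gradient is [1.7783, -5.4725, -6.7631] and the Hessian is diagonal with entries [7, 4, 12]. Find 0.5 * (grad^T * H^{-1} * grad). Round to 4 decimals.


Step 1: H is diagonal, so H^(-1) * g = [0.254, -1.3681, -0.5636].
Step 2: g^T H^(-1) g = sum_i g_i^2 / H_ii
  = (1.7783)^2/7 + (-5.4725)^2/4 + (-6.7631)^2/12
  = 0.4518 + 7.4871 + 3.8116 = 11.7505
Step 3: Objective decrease = 0.5 * g^T H^(-1) g = 5.8752


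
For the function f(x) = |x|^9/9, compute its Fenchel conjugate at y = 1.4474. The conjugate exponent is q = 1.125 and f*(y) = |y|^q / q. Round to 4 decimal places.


The conjugate exponent q satisfies 1/p + 1/q = 1.
p = 9, so q = 9/(9 - 1) = 1.125
|y|^q = 1.4474^1.125 = 1.5159
f*(1.4474) = 1.5159 / 1.125 = 1.3474


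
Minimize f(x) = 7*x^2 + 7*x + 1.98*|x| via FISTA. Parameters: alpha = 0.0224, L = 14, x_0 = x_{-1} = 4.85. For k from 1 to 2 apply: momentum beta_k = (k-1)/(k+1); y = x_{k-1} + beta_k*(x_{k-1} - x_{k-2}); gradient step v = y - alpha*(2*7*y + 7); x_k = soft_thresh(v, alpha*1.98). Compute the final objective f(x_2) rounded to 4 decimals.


FISTA on f(x) = 7*x^2 + 7*x + 1.98*|x|
L = 14, alpha = 0.0224
Iteration 1: beta = 0.0, y = 4.85 + 0.0*(4.85 - 4.85) = 4.85
  grad(y) = 74.9, v = y - alpha*grad = 3.1722
  prox(v) = soft_thresh(3.1722, 0.0444) = 3.1279
Iteration 2: beta = 0.3333, y = 3.1279 + 0.3333*(3.1279 - 4.85) = 2.5539
  grad(y) = 42.7539, v = y - alpha*grad = 1.5962
  prox(v) = soft_thresh(1.5962, 0.0444) = 1.5518
f(x_2) = 7*1.5518^2 + 7*1.5518 + 1.98*|1.5518| = 30.7921


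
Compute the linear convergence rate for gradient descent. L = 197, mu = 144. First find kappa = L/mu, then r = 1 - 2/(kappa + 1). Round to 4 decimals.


Step 1: Compute the condition number.
kappa = L/mu = 197/144 = 1.3681
Step 2: Compute the convergence rate.
r = 1 - 2/(kappa + 1) = 1 - 2*mu/(L + mu) = (L - mu)/(L + mu) = 53/341 = 0.1554


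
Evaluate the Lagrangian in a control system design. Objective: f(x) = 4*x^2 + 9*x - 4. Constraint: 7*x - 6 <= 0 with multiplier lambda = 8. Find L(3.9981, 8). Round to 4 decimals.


Step 1: Evaluate f(x).
f(3.9981) = 4*3.9981^2 + 9*3.9981 - 4 = 95.9221
Step 2: Evaluate g(x).
g(3.9981) = 7*3.9981 - 6 = 21.9867
Step 3: Compute Lagrangian.
L = 95.9221 + 8*21.9867 = 271.8157


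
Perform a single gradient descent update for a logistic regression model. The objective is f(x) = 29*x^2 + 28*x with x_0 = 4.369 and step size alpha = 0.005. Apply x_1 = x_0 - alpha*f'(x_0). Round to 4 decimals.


We compute the gradient at x_0 and apply the update.
f'(x) = 58*x + 28
f'(4.369) = 58*4.369 + 28 = 281.402
x_1 = 4.369 - 0.005*281.402 = 2.962


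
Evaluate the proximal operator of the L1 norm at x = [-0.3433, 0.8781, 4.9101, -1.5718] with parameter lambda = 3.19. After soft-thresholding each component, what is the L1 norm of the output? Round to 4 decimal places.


Soft-thresholding with lambda = 3.19:
prox(-0.3433) = sign(-0.3433)*max(|-0.3433| - 3.19, 0) = 0.0
prox(0.8781) = sign(0.8781)*max(|0.8781| - 3.19, 0) = 0.0
prox(4.9101) = sign(4.9101)*max(|4.9101| - 3.19, 0) = 1.7201
prox(-1.5718) = sign(-1.5718)*max(|-1.5718| - 3.19, 0) = 0.0
prox(x) = [0.0, 0.0, 1.7201, 0.0]
||prox(x)||_1 = 0.0 + 0.0 + 1.7201 + 0.0 = 1.7201


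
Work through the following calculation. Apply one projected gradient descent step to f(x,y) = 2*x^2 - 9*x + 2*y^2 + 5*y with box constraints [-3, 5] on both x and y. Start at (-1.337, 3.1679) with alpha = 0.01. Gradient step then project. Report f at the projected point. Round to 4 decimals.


Step 1: Compute gradient at (-1.337, 3.1679).
grad_x = 2*2*-1.337 - 9 = -14.348
grad_y = 2*2*3.1679 + 5 = 17.6716
Step 2: Gradient step.
x_raw = -1.337 - 0.01*-14.348 = -1.1935
y_raw = 3.1679 - 0.01*17.6716 = 2.9912
Step 3: Project onto [-3, 5].
x_proj = clip(-1.1935) = -1.1935
y_proj = clip(2.9912) = 2.9912
Step 4: Evaluate f.
f(-1.1935, 2.9912) = 46.4409


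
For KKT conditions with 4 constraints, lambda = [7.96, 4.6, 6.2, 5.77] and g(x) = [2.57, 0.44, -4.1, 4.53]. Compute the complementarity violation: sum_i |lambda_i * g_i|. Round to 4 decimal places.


KKT complementary slackness check:
lambda_1 * g_1 = 7.96 * 2.57 = 20.4572
lambda_2 * g_2 = 4.6 * 0.44 = 2.024
lambda_3 * g_3 = 6.2 * -4.1 = -25.42
lambda_4 * g_4 = 5.77 * 4.53 = 26.1381
Total violation = 20.4572 + 2.024 + 25.42 + 26.1381 = 74.0393


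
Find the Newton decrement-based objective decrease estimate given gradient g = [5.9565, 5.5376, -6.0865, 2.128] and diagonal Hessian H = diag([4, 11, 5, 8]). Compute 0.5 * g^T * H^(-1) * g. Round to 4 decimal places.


Step 1: H is diagonal, so H^(-1) * g = [1.4891, 0.5034, -1.2173, 0.266].
Step 2: g^T H^(-1) g = sum_i g_i^2 / H_ii
  = (5.9565)^2/4 + (5.5376)^2/11 + (-6.0865)^2/5 + (2.128)^2/8
  = 8.87 + 2.7877 + 7.4091 + 0.566 = 19.6328
Step 3: Objective decrease = 0.5 * g^T H^(-1) g = 9.8164


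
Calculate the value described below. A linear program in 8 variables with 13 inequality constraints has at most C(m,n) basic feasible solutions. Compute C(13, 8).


Each vertex corresponds to some choice of n active constraints out of m, so the number of vertices is at most C(m, n) = m! / (n!(m-n)!).
m = 13, n = 8
Numerator: 13 * 12 * 11 * 10 * 9 * 8 * 7 * 6
Denominator: 8! = 40320
C(13, 8) = 1287


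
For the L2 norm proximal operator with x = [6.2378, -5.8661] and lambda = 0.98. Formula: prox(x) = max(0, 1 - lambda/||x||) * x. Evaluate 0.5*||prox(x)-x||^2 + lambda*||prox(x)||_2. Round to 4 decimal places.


Step 1: Compute ||x||.
||x|| = 8.5628
Step 2: Compute scaling factor.
scale = max(0, 1 - 0.98/8.5628) = 0.8856
Step 3: prox(x) = [5.5239, -5.1947]
||prox(x)|| = 7.5828
Step 4: Proximal objective.
0.5*||prox-x||^2 = 0.4802
lambda*||prox|| = 7.4311
Total = 7.9113


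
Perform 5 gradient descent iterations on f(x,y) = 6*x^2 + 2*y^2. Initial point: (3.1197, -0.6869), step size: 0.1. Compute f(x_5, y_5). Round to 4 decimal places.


Gradient descent on f(x,y) = 6*x^2 + 2*y^2.
Starting point: (3.1197, -0.6869), alpha = 0.1
Step 1: grad_x = 2*6*3.1197 = 37.4364, grad_y = 2*2*-0.6869 = -2.7476
  x_1 = 3.1197 - 0.1*37.4364 = -0.6239
  y_1 = -0.6869 - 0.1*-2.7476 = -0.4121
Step 2: grad_x = 2*6*-0.6239 = -7.4873, grad_y = 2*2*-0.4121 = -1.6486
  x_2 = -0.6239 - 0.1*-7.4873 = 0.1248
  y_2 = -0.4121 - 0.1*-1.6486 = -0.2473
Step 3: grad_x = 2*6*0.1248 = 1.4975, grad_y = 2*2*-0.2473 = -0.9891
  x_3 = 0.1248 - 0.1*1.4975 = -0.025
  y_3 = -0.2473 - 0.1*-0.9891 = -0.1484
Step 4: grad_x = 2*6*-0.025 = -0.2995, grad_y = 2*2*-0.1484 = -0.5935
  x_4 = -0.025 - 0.1*-0.2995 = 0.005
  y_4 = -0.1484 - 0.1*-0.5935 = -0.089
Step 5: grad_x = 2*6*0.005 = 0.0599, grad_y = 2*2*-0.089 = -0.3561
  x_5 = 0.005 - 0.1*0.0599 = -0.001
  y_5 = -0.089 - 0.1*-0.3561 = -0.0534
f(-0.001, -0.0534) = 6*(-0.001)^2 + 2*(-0.0534)^2 = 0.0057


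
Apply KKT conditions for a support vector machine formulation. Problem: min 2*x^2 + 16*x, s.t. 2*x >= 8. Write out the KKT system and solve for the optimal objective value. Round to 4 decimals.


Step 1: Try lambda = 0 (constraint inactive).
x_unc = -16/(2*2) = -4.0
Check: 2*-4.0 = -8.0 < 8 -- violated!
Step 2: Constraint must be active: 2*x = 8
x* = 8/2 = 4.0
lambda = (2*2*4.0 + 16)/2 = 16.0
Step 3: Compute optimal value.
f(x*) = 2*4.0^2 + 16*4.0 = 96.0


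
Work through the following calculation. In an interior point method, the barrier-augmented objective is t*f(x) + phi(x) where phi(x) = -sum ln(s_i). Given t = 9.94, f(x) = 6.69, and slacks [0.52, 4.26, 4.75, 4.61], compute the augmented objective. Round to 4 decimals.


Step 1: Compute log-barrier.
ln values: [-0.6539, 1.4493, 1.5581, 1.5282]
phi = -(-0.6539 + 1.4493 + 1.5581 + 1.5282) = -3.8817
Step 2: Compute augmented objective.
t*f(x) = 9.94*6.69 = 66.4986
Total = 66.4986 - 3.8817 = 62.6169


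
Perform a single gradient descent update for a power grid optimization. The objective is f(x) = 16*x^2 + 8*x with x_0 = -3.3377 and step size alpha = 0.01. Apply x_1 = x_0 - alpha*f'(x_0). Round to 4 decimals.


We compute the gradient at x_0 and apply the update.
f'(x) = 32*x + 8
f'(-3.3377) = 32*-3.3377 + 8 = -98.8064
x_1 = -3.3377 - 0.01*-98.8064 = -2.3496


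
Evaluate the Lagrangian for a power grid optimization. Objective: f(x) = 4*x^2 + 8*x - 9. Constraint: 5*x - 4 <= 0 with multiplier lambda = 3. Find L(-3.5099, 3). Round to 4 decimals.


Step 1: Evaluate f(x).
f(-3.5099) = 4*(-3.5099)^2 + 8*(-3.5099) - 9 = 12.1984
Step 2: Evaluate g(x).
g(-3.5099) = 5*-3.5099 - 4 = -21.5495
Step 3: Compute Lagrangian.
L = 12.1984 + 3*-21.5495 = -52.4501


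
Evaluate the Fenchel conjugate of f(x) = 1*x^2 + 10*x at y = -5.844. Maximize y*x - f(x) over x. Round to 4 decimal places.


f*(y) = sup_x {y*x - a*x^2 - b*x} = sup_x {(y-b)*x - a*x^2}
FOC: (y - b) - 2a*x = 0 => x* = (y - b)/(2a)
x* = (-5.844 - 10)/(2*1) = -7.922
f*(-5.844) = (y-b)^2/(4a) = (-5.844 - 10)^2/(4*1)
= 251.0323/4 = 62.7581


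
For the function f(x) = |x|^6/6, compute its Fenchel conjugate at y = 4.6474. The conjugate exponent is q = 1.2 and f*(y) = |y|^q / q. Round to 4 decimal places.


The conjugate exponent q satisfies 1/p + 1/q = 1.
p = 6, so q = 6/(6 - 1) = 1.2
|y|^q = 4.6474^1.2 = 6.3191
f*(4.6474) = 6.3191 / 1.2 = 5.2659


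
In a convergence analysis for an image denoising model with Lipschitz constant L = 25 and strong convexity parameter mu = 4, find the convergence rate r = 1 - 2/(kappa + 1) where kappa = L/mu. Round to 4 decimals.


Step 1: Compute the condition number.
kappa = L/mu = 25/4 = 6.25
Step 2: Compute the convergence rate.
r = 1 - 2/(kappa + 1) = 1 - 2*mu/(L + mu) = (L - mu)/(L + mu) = 21/29 = 0.7241


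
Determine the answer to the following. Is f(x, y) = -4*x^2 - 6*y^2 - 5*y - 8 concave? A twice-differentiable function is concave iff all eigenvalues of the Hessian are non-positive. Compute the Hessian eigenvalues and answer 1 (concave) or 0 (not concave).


The Hessian of f(x,y) = -4*x^2 - 6*y^2 - 5*y - 8 is:
H = [[-8, 0], [0, -12]]
Trace = -8 - 12 = -20
Determinant = -8*-12 - (0)^2 = 96
Discriminant = (-20)^2 - 4*96 = 16.0
Eigenvalues: lambda_1 = -12.0, lambda_2 = -8.0
The function is concave.

1


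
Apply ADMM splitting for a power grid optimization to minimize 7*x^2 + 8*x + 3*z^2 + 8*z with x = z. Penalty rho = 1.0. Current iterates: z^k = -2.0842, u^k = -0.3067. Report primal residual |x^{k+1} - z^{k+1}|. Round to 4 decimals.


ADMM iteration with rho = 1.0, z^k = -2.0842, u^k = -0.3067
Step 1: x-update.
Minimize 7*x^2 + 8*x + (1.0/2)*(x + 2.0842 - 0.3067)^2
FOC: (2*7 + 1.0)*x = -8 + 1.0*(-2.0842 + 0.3067)
x^{k+1} = -0.6518
Step 2: z-update.
Minimize 3*z^2 + 8*z + (1.0/2)*(-0.6518 - z - 0.3067)^2
FOC: (2*3 + 1.0)*z = -8 + 1.0*(-0.6518 - 0.3067)
z^{k+1} = -1.2798
Step 3: u-update.
u^{k+1} = -0.3067 - 0.6518 + 1.2798 = 0.3213
Step 4: Primal residual = |-0.6518 + 1.2798| = 0.628


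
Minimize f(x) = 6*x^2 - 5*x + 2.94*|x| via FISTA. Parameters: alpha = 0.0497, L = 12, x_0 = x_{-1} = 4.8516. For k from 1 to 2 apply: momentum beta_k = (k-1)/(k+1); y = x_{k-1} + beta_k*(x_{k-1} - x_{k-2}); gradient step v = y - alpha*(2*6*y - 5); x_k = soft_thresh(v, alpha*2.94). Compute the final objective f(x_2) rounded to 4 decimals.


FISTA on f(x) = 6*x^2 - 5*x + 2.94*|x|
L = 12, alpha = 0.0497
Iteration 1: beta = 0.0, y = 4.8516 + 0.0*(4.8516 - 4.8516) = 4.8516
  grad(y) = 53.2192, v = y - alpha*grad = 2.2066
  prox(v) = soft_thresh(2.2066, 0.1461) = 2.0605
Iteration 2: beta = 0.3333, y = 2.0605 + 0.3333*(2.0605 - 4.8516) = 1.1301
  grad(y) = 8.5614, v = y - alpha*grad = 0.7046
  prox(v) = soft_thresh(0.7046, 0.1461) = 0.5585
f(x_2) = 6*0.5585^2 - 5*0.5585 + 2.94*|0.5585| = 0.721


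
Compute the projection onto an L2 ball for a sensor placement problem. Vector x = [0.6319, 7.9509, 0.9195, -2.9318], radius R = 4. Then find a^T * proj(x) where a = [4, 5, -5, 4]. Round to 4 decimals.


Step 1: Compute ||x|| (intermediates to 6 decimals).
||x|| = sqrt(0.6319^2 + 7.9509^2 + 0.9195^2 + (-2.9318)^2) = 8.547341
Step 2: Project.
Since ||x|| > R, scale = R/||x|| = 4/8.547341 = 0.467982, proj(x) = scale * x
proj(x) = [0.295718, 3.720878, 0.430309, -1.37203]
Step 3: Dot product.
a^T * proj(x) = 4*0.295718 + 5*3.720878 - 5*0.430309 + 4*(-1.37203) = 12.1476


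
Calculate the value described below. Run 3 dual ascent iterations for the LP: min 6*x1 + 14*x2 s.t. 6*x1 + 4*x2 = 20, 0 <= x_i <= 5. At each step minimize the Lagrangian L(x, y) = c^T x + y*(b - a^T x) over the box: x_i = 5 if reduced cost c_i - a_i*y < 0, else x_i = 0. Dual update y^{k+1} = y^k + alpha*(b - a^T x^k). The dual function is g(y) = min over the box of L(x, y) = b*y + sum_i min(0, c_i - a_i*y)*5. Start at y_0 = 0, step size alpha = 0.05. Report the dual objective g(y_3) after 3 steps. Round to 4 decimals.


Dual ascent for LP: min 6*x1 + 14*x2, 6*x1 + 4*x2 = 20, 0 <= x_i <= 5
Step 1: y^k = 0.0, reduced costs: (6.0, 14.0)
  x^k = (0.0, 0.0), subgradient = b - a^T x = 20.0
  y^{k+1} = 0.0 + 0.05*20.0 = 1.0
Step 2: y^k = 1.0, reduced costs: (0.0, 10.0)
  x^k = (0.0, 0.0), subgradient = b - a^T x = 20.0
  y^{k+1} = 1.0 + 0.05*20.0 = 2.0
Step 3: y^k = 2.0, reduced costs: (-6.0, 6.0)
  x^k = (5.0, 0.0), subgradient = b - a^T x = -10.0
  y^{k+1} = 2.0 + 0.05*-10.0 = 1.5
Dual objective at y_3 = 1.5: reduced costs (-3.0, 8.0), box minimizer x = (5.0, 0.0)
g(y_3) = b*y + (c1 - a1*y)*x1 + (c2 - a2*y)*x2 = 20*1.5 + (-3.0)*5.0 + 8.0*0.0 = 30.0 - 15.0 + 0.0 = 15.0


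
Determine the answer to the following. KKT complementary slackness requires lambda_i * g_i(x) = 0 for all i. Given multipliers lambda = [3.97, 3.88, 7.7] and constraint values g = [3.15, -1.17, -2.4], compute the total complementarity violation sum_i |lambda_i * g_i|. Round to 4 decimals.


KKT complementary slackness check:
lambda_1 * g_1 = 3.97 * 3.15 = 12.5055
lambda_2 * g_2 = 3.88 * -1.17 = -4.5396
lambda_3 * g_3 = 7.7 * -2.4 = -18.48
Total violation = 12.5055 + 4.5396 + 18.48 = 35.5251


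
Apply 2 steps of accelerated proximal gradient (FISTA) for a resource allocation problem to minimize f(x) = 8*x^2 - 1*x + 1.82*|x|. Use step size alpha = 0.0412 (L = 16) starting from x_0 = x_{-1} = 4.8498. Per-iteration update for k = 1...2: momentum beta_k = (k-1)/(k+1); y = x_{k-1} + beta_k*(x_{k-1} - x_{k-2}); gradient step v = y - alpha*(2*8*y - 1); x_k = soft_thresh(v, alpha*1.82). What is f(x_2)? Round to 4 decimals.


FISTA on f(x) = 8*x^2 - 1*x + 1.82*|x|
L = 16, alpha = 0.0412
Iteration 1: beta = 0.0, y = 4.8498 + 0.0*(4.8498 - 4.8498) = 4.8498
  grad(y) = 76.5968, v = y - alpha*grad = 1.694
  prox(v) = soft_thresh(1.694, 0.075) = 1.619
Iteration 2: beta = 0.3333, y = 1.619 + 0.3333*(1.619 - 4.8498) = 0.5421
  grad(y) = 7.6737, v = y - alpha*grad = 0.2259
  prox(v) = soft_thresh(0.2259, 0.075) = 0.151
f(x_2) = 8*0.151^2 - 1*0.151 + 1.82*|0.151| = 0.3061


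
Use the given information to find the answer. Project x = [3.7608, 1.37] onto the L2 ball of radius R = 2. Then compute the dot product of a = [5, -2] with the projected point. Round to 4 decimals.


Step 1: Compute ||x|| (intermediates to 6 decimals).
||x|| = sqrt(3.7608^2 + 1.37^2) = 4.002564
Step 2: Project.
Since ||x|| > R, scale = R/||x|| = 2/4.002564 = 0.49968, proj(x) = scale * x
proj(x) = [1.879197, 0.684562]
Step 3: Dot product.
a^T * proj(x) = 5*1.879197 - 2*0.684562 = 8.0269


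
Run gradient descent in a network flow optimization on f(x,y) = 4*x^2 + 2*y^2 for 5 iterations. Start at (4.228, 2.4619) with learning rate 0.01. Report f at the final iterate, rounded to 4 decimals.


Gradient descent on f(x,y) = 4*x^2 + 2*y^2.
Starting point: (4.228, 2.4619), alpha = 0.01
Step 1: grad_x = 2*4*4.228 = 33.824, grad_y = 2*2*2.4619 = 9.8476
  x_1 = 4.228 - 0.01*33.824 = 3.8898
  y_1 = 2.4619 - 0.01*9.8476 = 2.3634
Step 2: grad_x = 2*4*3.8898 = 31.1181, grad_y = 2*2*2.3634 = 9.4537
  x_2 = 3.8898 - 0.01*31.1181 = 3.5786
  y_2 = 2.3634 - 0.01*9.4537 = 2.2689
Step 3: grad_x = 2*4*3.5786 = 28.6286, grad_y = 2*2*2.2689 = 9.0755
  x_3 = 3.5786 - 0.01*28.6286 = 3.2923
  y_3 = 2.2689 - 0.01*9.0755 = 2.1781
Step 4: grad_x = 2*4*3.2923 = 26.3383, grad_y = 2*2*2.1781 = 8.7125
  x_4 = 3.2923 - 0.01*26.3383 = 3.0289
  y_4 = 2.1781 - 0.01*8.7125 = 2.091
Step 5: grad_x = 2*4*3.0289 = 24.2313, grad_y = 2*2*2.091 = 8.364
  x_5 = 3.0289 - 0.01*24.2313 = 2.7866
  y_5 = 2.091 - 0.01*8.364 = 2.0074
f(2.7866, 2.0074) = 4*2.7866^2 + 2*2.0074^2 = 39.1195


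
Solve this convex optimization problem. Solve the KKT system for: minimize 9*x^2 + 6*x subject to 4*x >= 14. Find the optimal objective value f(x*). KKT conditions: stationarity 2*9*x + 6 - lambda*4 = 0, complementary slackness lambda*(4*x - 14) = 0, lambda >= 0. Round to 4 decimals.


Step 1: Try lambda = 0 (constraint inactive).
x_unc = -6/(2*9) = -0.3333
Check: 4*-0.3333 = -1.3332 < 14 -- violated!
Step 2: Constraint must be active: 4*x = 14
x* = 14/4 = 3.5
lambda = (2*9*3.5 + 6)/4 = 17.25
Step 3: Compute optimal value.
f(x*) = 9*3.5^2 + 6*3.5 = 131.25


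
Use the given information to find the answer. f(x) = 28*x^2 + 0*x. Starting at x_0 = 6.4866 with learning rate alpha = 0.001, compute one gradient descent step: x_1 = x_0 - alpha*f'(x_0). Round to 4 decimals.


We compute the gradient at x_0 and apply the update.
f'(x) = 56*x + 0
f'(6.4866) = 56*6.4866 + 0 = 363.2496
x_1 = 6.4866 - 0.001*363.2496 = 6.1234


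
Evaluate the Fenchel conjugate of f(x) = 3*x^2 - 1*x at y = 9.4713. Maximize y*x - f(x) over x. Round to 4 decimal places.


f*(y) = sup_x {y*x - a*x^2 - b*x} = sup_x {(y-b)*x - a*x^2}
FOC: (y - b) - 2a*x = 0 => x* = (y - b)/(2a)
x* = (9.4713 + 1)/(2*3) = 1.7452
f*(9.4713) = (y-b)^2/(4a) = (9.4713 + 1)^2/(4*3)
= 109.6481/12 = 9.1373


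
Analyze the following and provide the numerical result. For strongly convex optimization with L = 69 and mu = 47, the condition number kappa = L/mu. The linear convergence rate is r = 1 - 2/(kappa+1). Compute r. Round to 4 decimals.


Step 1: Compute the condition number.
kappa = L/mu = 69/47 = 1.4681
Step 2: Compute the convergence rate.
r = 1 - 2/(kappa + 1) = 1 - 2*mu/(L + mu) = (L - mu)/(L + mu) = 22/116 = 0.1897


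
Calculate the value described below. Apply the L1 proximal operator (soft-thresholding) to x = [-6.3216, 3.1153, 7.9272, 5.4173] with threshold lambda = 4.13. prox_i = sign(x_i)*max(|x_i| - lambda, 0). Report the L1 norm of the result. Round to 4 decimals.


Soft-thresholding with lambda = 4.13:
prox(-6.3216) = sign(-6.3216)*max(|-6.3216| - 4.13, 0) = -2.1916
prox(3.1153) = sign(3.1153)*max(|3.1153| - 4.13, 0) = 0.0
prox(7.9272) = sign(7.9272)*max(|7.9272| - 4.13, 0) = 3.7972
prox(5.4173) = sign(5.4173)*max(|5.4173| - 4.13, 0) = 1.2873
prox(x) = [-2.1916, 0.0, 3.7972, 1.2873]
||prox(x)||_1 = 2.1916 + 0.0 + 3.7972 + 1.2873 = 7.2761


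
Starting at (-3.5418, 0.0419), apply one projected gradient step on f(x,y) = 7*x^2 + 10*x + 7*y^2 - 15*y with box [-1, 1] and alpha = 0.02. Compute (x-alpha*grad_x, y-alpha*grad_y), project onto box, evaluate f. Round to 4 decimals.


Step 1: Compute gradient at (-3.5418, 0.0419).
grad_x = 2*7*-3.5418 + 10 = -39.5852
grad_y = 2*7*0.0419 - 15 = -14.4134
Step 2: Gradient step.
x_raw = -3.5418 - 0.02*-39.5852 = -2.7501
y_raw = 0.0419 - 0.02*-14.4134 = 0.3302
Step 3: Project onto [-1, 1].
x_proj = clip(-2.7501) = -1.0
y_proj = clip(0.3302) = 0.3302
Step 4: Evaluate f.
f(-1.0, 0.3302) = -7.1894


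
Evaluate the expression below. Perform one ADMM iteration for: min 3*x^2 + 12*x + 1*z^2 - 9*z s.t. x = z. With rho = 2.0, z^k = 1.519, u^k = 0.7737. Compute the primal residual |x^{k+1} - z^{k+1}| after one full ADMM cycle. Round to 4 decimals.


ADMM iteration with rho = 2.0, z^k = 1.519, u^k = 0.7737
Step 1: x-update.
Minimize 3*x^2 + 12*x + (2.0/2)*(x - 1.519 + 0.7737)^2
FOC: (2*3 + 2.0)*x = -12 + 2.0*(1.519 - 0.7737)
x^{k+1} = -1.3137
Step 2: z-update.
Minimize 1*z^2 - 9*z + (2.0/2)*(-1.3137 - z + 0.7737)^2
FOC: (2*1 + 2.0)*z = 9 + 2.0*(-1.3137 + 0.7737)
z^{k+1} = 1.98
Step 3: u-update.
u^{k+1} = 0.7737 - 1.3137 - 1.98 = -2.52
Step 4: Primal residual = |-1.3137 - 1.98| = 3.2937


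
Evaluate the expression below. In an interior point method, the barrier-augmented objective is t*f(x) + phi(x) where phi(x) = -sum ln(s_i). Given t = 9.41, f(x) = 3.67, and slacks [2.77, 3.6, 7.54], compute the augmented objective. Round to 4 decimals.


Step 1: Compute log-barrier.
ln values: [1.0188, 1.2809, 2.0202]
phi = -(1.0188 + 1.2809 + 2.0202) = -4.32
Step 2: Compute augmented objective.
t*f(x) = 9.41*3.67 = 34.5347
Total = 34.5347 - 4.32 = 30.2147


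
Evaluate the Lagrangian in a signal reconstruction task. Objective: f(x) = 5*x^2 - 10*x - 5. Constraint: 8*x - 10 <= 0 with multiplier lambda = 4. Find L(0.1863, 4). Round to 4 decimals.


Step 1: Evaluate f(x).
f(0.1863) = 5*0.1863^2 - 10*0.1863 - 5 = -6.6895
Step 2: Evaluate g(x).
g(0.1863) = 8*0.1863 - 10 = -8.5096
Step 3: Compute Lagrangian.
L = -6.6895 + 4*-8.5096 = -40.7279


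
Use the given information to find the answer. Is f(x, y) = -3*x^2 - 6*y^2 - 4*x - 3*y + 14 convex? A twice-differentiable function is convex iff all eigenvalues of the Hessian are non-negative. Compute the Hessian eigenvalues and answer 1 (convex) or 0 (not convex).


The Hessian of f(x,y) = -3*x^2 - 6*y^2 - 4*x - 3*y + 14 is:
H = [[-6, 0], [0, -12]]
Trace = -6 - 12 = -18
Determinant = -6*-12 - (0)^2 = 72
Discriminant = (-18)^2 - 4*72 = 36.0
Eigenvalues: lambda_1 = -12.0, lambda_2 = -6.0
The function is not convex.

0


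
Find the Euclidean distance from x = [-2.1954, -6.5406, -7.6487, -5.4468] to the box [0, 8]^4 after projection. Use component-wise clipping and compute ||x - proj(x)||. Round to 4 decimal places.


Project each component onto [0, 8].
clip(-2.1954) = 0.0, clip(-6.5406) = 0.0, clip(-7.6487) = 0.0, clip(-5.4468) = 0.0
Projection = [0.0, 0.0, 0.0, 0.0]
Squared diffs: [4.8198, 42.7794, 58.5026, 29.6676]
Distance = sqrt(135.7694) = 11.652


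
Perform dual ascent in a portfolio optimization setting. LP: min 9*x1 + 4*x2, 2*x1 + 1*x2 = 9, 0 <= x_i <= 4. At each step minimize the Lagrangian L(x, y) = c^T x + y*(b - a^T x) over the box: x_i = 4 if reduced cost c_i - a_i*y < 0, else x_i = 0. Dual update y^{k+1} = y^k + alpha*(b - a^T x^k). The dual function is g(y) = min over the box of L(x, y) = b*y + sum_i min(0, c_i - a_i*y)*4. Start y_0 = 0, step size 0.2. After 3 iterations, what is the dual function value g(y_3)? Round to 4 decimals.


Dual ascent for LP: min 9*x1 + 4*x2, 2*x1 + 1*x2 = 9, 0 <= x_i <= 4
Step 1: y^k = 0.0, reduced costs: (9.0, 4.0)
  x^k = (0.0, 0.0), subgradient = b - a^T x = 9.0
  y^{k+1} = 0.0 + 0.2*9.0 = 1.8
Step 2: y^k = 1.8, reduced costs: (5.4, 2.2)
  x^k = (0.0, 0.0), subgradient = b - a^T x = 9.0
  y^{k+1} = 1.8 + 0.2*9.0 = 3.6
Step 3: y^k = 3.6, reduced costs: (1.8, 0.4)
  x^k = (0.0, 0.0), subgradient = b - a^T x = 9.0
  y^{k+1} = 3.6 + 0.2*9.0 = 5.4
Dual objective at y_3 = 5.4: reduced costs (-1.8, -1.4), box minimizer x = (4.0, 4.0)
g(y_3) = b*y + (c1 - a1*y)*x1 + (c2 - a2*y)*x2 = 9*5.4 + (-1.8)*4.0 + (-1.4)*4.0 = 48.6 - 7.2 - 5.6 = 35.8


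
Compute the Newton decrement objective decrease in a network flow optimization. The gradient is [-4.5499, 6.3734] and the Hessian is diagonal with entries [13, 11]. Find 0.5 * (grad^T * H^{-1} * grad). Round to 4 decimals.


Step 1: H is diagonal, so H^(-1) * g = [-0.35, 0.5794].
Step 2: g^T H^(-1) g = sum_i g_i^2 / H_ii
  = (-4.5499)^2/13 + (6.3734)^2/11
  = 1.5924 + 3.6927 = 5.2852
Step 3: Objective decrease = 0.5 * g^T H^(-1) g = 2.6426


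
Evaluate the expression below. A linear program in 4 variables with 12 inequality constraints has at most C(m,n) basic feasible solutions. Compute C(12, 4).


Each vertex corresponds to some choice of n active constraints out of m, so the number of vertices is at most C(m, n) = m! / (n!(m-n)!).
m = 12, n = 4
Numerator: 12 * 11 * 10 * 9
Denominator: 4! = 24
C(12, 4) = 495


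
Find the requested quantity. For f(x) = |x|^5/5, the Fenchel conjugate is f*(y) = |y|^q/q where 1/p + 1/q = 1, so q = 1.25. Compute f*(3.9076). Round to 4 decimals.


The conjugate exponent q satisfies 1/p + 1/q = 1.
p = 5, so q = 5/(5 - 1) = 1.25
|y|^q = 3.9076^1.25 = 5.494
f*(3.9076) = 5.494 / 1.25 = 4.3952


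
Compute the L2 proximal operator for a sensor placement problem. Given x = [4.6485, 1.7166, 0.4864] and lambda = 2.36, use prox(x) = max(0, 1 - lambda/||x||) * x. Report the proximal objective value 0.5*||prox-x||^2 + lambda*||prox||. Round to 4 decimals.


Step 1: Compute ||x||.
||x|| = 4.9791
Step 2: Compute scaling factor.
scale = max(0, 1 - 2.36/4.9791) = 0.526
Step 3: prox(x) = [2.4452, 0.903, 0.2559]
||prox(x)|| = 2.6191
Step 4: Proximal objective.
0.5*||prox-x||^2 = 2.7848
lambda*||prox|| = 6.1811
Total = 8.966


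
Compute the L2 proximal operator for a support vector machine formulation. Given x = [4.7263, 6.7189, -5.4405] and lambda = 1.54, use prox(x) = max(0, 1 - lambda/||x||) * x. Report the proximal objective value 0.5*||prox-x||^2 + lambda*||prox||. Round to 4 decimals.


Step 1: Compute ||x||.
||x|| = 9.8529
Step 2: Compute scaling factor.
scale = max(0, 1 - 1.54/9.8529) = 0.8437
Step 3: prox(x) = [3.9876, 5.6687, -4.5902]
||prox(x)|| = 8.3129
Step 4: Proximal objective.
0.5*||prox-x||^2 = 1.1858
lambda*||prox|| = 12.8019
Total = 13.9877


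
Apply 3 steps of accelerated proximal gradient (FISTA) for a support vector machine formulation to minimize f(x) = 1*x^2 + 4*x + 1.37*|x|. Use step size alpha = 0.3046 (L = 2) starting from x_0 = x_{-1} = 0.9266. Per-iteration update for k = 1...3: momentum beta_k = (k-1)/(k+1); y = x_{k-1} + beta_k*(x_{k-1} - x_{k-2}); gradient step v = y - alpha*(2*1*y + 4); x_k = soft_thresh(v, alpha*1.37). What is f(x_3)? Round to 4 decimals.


FISTA on f(x) = 1*x^2 + 4*x + 1.37*|x|
L = 2, alpha = 0.3046
Iteration 1: beta = 0.0, y = 0.9266 + 0.0*(0.9266 - 0.9266) = 0.9266
  grad(y) = 5.8532, v = y - alpha*grad = -0.8563
  prox(v) = soft_thresh(-0.8563, 0.4173) = -0.439
Iteration 2: beta = 0.3333, y = -0.439 + 0.3333*(-0.439 - 0.9266) = -0.8942
  grad(y) = 2.2116, v = y - alpha*grad = -1.5678
  prox(v) = soft_thresh(-1.5678, 0.4173) = -1.1505
Iteration 3: beta = 0.5, y = -1.1505 + 0.5*(-1.1505 + 0.439) = -1.5063
  grad(y) = 0.9874, v = y - alpha*grad = -1.8071
  prox(v) = soft_thresh(-1.8071, 0.4173) = -1.3898
f(x_3) = 1*(-1.3898)^2 + 4*(-1.3898) + 1.37*|-1.3898| = -1.7236


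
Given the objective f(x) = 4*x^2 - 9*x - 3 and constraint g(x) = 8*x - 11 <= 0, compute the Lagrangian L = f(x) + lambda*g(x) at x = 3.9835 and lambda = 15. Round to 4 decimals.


Step 1: Evaluate f(x).
f(3.9835) = 4*3.9835^2 - 9*3.9835 - 3 = 24.6216
Step 2: Evaluate g(x).
g(3.9835) = 8*3.9835 - 11 = 20.868
Step 3: Compute Lagrangian.
L = 24.6216 + 15*20.868 = 337.6416


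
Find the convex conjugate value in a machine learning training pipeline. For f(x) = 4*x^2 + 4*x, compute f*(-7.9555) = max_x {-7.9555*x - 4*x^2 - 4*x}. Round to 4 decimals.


f*(y) = sup_x {y*x - a*x^2 - b*x} = sup_x {(y-b)*x - a*x^2}
FOC: (y - b) - 2a*x = 0 => x* = (y - b)/(2a)
x* = (-7.9555 - 4)/(2*4) = -1.4944
f*(-7.9555) = (y-b)^2/(4a) = (-7.9555 - 4)^2/(4*4)
= 142.934/16 = 8.9334


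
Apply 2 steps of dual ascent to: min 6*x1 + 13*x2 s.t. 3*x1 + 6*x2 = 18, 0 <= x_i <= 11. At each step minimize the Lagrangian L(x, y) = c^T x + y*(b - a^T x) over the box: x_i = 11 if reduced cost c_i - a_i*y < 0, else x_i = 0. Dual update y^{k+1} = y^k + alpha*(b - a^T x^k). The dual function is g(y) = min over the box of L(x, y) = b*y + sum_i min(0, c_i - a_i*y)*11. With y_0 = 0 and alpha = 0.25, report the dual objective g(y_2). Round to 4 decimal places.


Dual ascent for LP: min 6*x1 + 13*x2, 3*x1 + 6*x2 = 18, 0 <= x_i <= 11
Step 1: y^k = 0.0, reduced costs: (6.0, 13.0)
  x^k = (0.0, 0.0), subgradient = b - a^T x = 18.0
  y^{k+1} = 0.0 + 0.25*18.0 = 4.5
Step 2: y^k = 4.5, reduced costs: (-7.5, -14.0)
  x^k = (11.0, 11.0), subgradient = b - a^T x = -81.0
  y^{k+1} = 4.5 + 0.25*-81.0 = -15.75
Dual objective at y_2 = -15.75: reduced costs (53.25, 107.5), box minimizer x = (0.0, 0.0)
g(y_2) = b*y + (c1 - a1*y)*x1 + (c2 - a2*y)*x2 = 18*(-15.75) + 53.25*0.0 + 107.5*0.0 = -283.5 + 0.0 + 0.0 = -283.5


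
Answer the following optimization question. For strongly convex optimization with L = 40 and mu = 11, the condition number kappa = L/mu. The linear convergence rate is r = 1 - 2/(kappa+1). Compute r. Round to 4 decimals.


Step 1: Compute the condition number.
kappa = L/mu = 40/11 = 3.6364
Step 2: Compute the convergence rate.
r = 1 - 2/(kappa + 1) = 1 - 2*mu/(L + mu) = (L - mu)/(L + mu) = 29/51 = 0.5686


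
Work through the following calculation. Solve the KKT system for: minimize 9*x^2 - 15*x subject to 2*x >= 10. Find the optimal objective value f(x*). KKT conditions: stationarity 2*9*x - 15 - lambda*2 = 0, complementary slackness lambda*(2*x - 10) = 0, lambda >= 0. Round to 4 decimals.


Step 1: Try lambda = 0 (constraint inactive).
x_unc = 15/(2*9) = 0.8333
Check: 2*0.8333 = 1.6666 < 10 -- violated!
Step 2: Constraint must be active: 2*x = 10
x* = 10/2 = 5.0
lambda = (2*9*5.0 - 15)/2 = 37.5
Step 3: Compute optimal value.
f(x*) = 9*5.0^2 - 15*5.0 = 150.0


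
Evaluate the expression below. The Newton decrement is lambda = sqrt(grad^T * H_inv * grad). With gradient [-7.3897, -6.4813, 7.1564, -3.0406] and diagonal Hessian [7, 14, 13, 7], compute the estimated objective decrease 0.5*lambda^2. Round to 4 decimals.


Step 1: H is diagonal, so H^(-1) * g = [-1.0557, -0.463, 0.5505, -0.4344].
Step 2: g^T H^(-1) g = sum_i g_i^2 / H_ii
  = (-7.3897)^2/7 + (-6.4813)^2/14 + (7.1564)^2/13 + (-3.0406)^2/7
  = 7.8011 + 3.0005 + 3.9395 + 1.3207 = 16.0619
Step 3: Objective decrease = 0.5 * g^T H^(-1) g = 8.031


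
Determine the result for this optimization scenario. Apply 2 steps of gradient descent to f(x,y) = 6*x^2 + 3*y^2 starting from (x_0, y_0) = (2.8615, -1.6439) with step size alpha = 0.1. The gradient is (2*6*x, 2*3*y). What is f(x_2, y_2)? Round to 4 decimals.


Gradient descent on f(x,y) = 6*x^2 + 3*y^2.
Starting point: (2.8615, -1.6439), alpha = 0.1
Step 1: grad_x = 2*6*2.8615 = 34.338, grad_y = 2*3*-1.6439 = -9.8634
  x_1 = 2.8615 - 0.1*34.338 = -0.5723
  y_1 = -1.6439 - 0.1*-9.8634 = -0.6576
Step 2: grad_x = 2*6*-0.5723 = -6.8676, grad_y = 2*3*-0.6576 = -3.9454
  x_2 = -0.5723 - 0.1*-6.8676 = 0.1145
  y_2 = -0.6576 - 0.1*-3.9454 = -0.263
f(0.1145, -0.263) = 6*0.1145^2 + 3*(-0.263)^2 = 0.2862


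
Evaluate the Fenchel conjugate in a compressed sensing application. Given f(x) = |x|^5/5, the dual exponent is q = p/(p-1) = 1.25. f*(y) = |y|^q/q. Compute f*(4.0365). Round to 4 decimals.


The conjugate exponent q satisfies 1/p + 1/q = 1.
p = 5, so q = 5/(5 - 1) = 1.25
|y|^q = 4.0365^1.25 = 5.7215
f*(4.0365) = 5.7215 / 1.25 = 4.5772


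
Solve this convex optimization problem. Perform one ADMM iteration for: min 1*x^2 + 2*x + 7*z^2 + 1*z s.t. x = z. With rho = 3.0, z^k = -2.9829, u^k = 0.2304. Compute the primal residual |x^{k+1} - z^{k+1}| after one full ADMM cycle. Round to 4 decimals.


ADMM iteration with rho = 3.0, z^k = -2.9829, u^k = 0.2304
Step 1: x-update.
Minimize 1*x^2 + 2*x + (3.0/2)*(x + 2.9829 + 0.2304)^2
FOC: (2*1 + 3.0)*x = -2 + 3.0*(-2.9829 - 0.2304)
x^{k+1} = -2.328
Step 2: z-update.
Minimize 7*z^2 + 1*z + (3.0/2)*(-2.328 - z + 0.2304)^2
FOC: (2*7 + 3.0)*z = -1 + 3.0*(-2.328 + 0.2304)
z^{k+1} = -0.429
Step 3: u-update.
u^{k+1} = 0.2304 - 2.328 + 0.429 = -1.6686
Step 4: Primal residual = |-2.328 + 0.429| = 1.899


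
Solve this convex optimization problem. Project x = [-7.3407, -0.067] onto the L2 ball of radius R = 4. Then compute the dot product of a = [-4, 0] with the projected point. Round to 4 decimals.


Step 1: Compute ||x|| (intermediates to 6 decimals).
||x|| = sqrt((-7.3407)^2 + (-0.067)^2) = 7.341006
Step 2: Project.
Since ||x|| > R, scale = R/||x|| = 4/7.341006 = 0.544884, proj(x) = scale * x
proj(x) = [-3.99983, -0.036507]
Step 3: Dot product.
a^T * proj(x) = -4*(-3.99983) + 0*(-0.036507) = 15.9993


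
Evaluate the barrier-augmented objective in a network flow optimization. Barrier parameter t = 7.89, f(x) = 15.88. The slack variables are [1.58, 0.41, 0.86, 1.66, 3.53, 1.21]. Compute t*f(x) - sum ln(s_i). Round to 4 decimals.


Step 1: Compute log-barrier.
ln values: [0.4574, -0.8916, -0.1508, 0.5068, 1.2613, 0.1906]
phi = -(0.4574 - 0.8916 - 0.1508 + 0.5068 + 1.2613 + 0.1906) = -1.3737
Step 2: Compute augmented objective.
t*f(x) = 7.89*15.88 = 125.2932
Total = 125.2932 - 1.3737 = 123.9195


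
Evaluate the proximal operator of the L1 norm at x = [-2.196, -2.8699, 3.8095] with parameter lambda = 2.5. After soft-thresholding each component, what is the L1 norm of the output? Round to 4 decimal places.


Soft-thresholding with lambda = 2.5:
prox(-2.196) = sign(-2.196)*max(|-2.196| - 2.5, 0) = 0.0
prox(-2.8699) = sign(-2.8699)*max(|-2.8699| - 2.5, 0) = -0.3699
prox(3.8095) = sign(3.8095)*max(|3.8095| - 2.5, 0) = 1.3095
prox(x) = [0.0, -0.3699, 1.3095]
||prox(x)||_1 = 0.0 + 0.3699 + 1.3095 = 1.6794


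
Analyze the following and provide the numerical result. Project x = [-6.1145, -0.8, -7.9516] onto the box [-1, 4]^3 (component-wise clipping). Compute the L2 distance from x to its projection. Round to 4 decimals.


Project each component onto [-1, 4].
clip(-6.1145) = -1.0, clip(-0.8) = -0.8, clip(-7.9516) = -1.0
Projection = [-1.0, -0.8, -1.0]
Squared diffs: [26.1581, 0.0, 48.3247]
Distance = sqrt(74.4828) = 8.6303


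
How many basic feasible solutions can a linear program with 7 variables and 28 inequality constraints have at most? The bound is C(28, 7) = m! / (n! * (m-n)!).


Each vertex corresponds to some choice of n active constraints out of m, so the number of vertices is at most C(m, n) = m! / (n!(m-n)!).
m = 28, n = 7
Numerator: 28 * 27 * 26 * 25 * 24 * 23 * 22
Denominator: 7! = 5040
C(28, 7) = 1184040


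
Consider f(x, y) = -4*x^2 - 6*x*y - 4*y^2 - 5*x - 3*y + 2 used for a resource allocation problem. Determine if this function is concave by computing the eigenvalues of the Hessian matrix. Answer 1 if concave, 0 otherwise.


The Hessian of f(x,y) = -4*x^2 - 6*x*y - 4*y^2 - 5*x - 3*y + 2 is:
H = [[-8, -6], [-6, -8]]
Trace = -8 - 8 = -16
Determinant = -8*-8 - (-6)^2 = 28
Discriminant = (-16)^2 - 4*28 = 144.0
Eigenvalues: lambda_1 = -14.0, lambda_2 = -2.0
The function is concave.

1


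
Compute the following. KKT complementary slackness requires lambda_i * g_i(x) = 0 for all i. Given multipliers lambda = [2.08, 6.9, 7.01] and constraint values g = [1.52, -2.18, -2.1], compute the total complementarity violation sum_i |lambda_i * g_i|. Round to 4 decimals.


KKT complementary slackness check:
lambda_1 * g_1 = 2.08 * 1.52 = 3.1616
lambda_2 * g_2 = 6.9 * -2.18 = -15.042
lambda_3 * g_3 = 7.01 * -2.1 = -14.721
Total violation = 3.1616 + 15.042 + 14.721 = 32.9246


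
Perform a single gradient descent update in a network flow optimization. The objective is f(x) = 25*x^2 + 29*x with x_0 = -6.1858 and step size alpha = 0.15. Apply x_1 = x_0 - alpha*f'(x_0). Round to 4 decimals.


We compute the gradient at x_0 and apply the update.
f'(x) = 50*x + 29
f'(-6.1858) = 50*-6.1858 + 29 = -280.29
x_1 = -6.1858 - 0.15*-280.29 = 35.8577
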